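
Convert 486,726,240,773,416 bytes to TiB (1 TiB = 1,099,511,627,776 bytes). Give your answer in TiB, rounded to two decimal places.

442.67 TiB

486,726,240,773,416 bytes given.
1 TiB = 1,099,511,627,776 bytes
486,726,240,773,416 / 1,099,511,627,776 = 442.67 TiB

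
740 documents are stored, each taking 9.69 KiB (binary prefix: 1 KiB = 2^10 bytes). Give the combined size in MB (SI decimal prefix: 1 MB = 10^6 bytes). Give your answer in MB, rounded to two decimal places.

Total = 740 × 9.69 KiB = 7170.6 KiB
= 7170.6 × 1,024 bytes = 7,342,694.4 bytes
1 MB = 1,000,000 bytes
7,342,694.4 / 1,000,000 = 7.34 MB

7.34 MB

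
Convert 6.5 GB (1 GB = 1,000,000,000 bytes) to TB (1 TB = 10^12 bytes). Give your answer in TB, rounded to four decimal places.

6.5 GB = 6.5 × 10^9 bytes = 6,500,000,000 bytes
1 TB = 1,000,000,000,000 bytes
6,500,000,000 / 1,000,000,000,000 = 0.0065 TB

0.0065 TB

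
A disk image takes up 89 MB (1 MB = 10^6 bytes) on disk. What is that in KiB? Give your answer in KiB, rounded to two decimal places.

89 MB × 1,000,000 bytes/MB = 89,000,000 bytes
1 KiB = 1,024 bytes
89,000,000 / 1,024 = 86,914.06 KiB

86,914.06 KiB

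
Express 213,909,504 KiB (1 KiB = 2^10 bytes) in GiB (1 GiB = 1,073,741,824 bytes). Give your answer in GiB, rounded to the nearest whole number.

204 GiB

213,909,504 KiB × 1,024 bytes/KiB = 219,043,332,096 bytes
1 GiB = 2^30 bytes = 1,073,741,824 bytes
219,043,332,096 / 1,073,741,824 = 204 GiB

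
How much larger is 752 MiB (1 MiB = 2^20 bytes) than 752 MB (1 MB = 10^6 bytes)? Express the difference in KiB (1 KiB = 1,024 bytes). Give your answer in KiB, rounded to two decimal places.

35,673.00 KiB

752 MiB = 752 × 1,048,576 = 788,529,152 bytes
752 MB = 752 × 1,000,000 = 752,000,000 bytes
difference = 36,529,152 bytes
36,529,152 / 1,024 = 35,673.00 KiB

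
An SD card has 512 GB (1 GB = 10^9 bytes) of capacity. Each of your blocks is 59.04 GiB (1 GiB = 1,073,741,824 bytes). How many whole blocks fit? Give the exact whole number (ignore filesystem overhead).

Capacity: 512 GB = 512,000,000,000 bytes
Per item: 59.04 GiB = 63,393,717,288.96 bytes
⌊512,000,000,000 / 63,393,717,288.96⌋ = 8

8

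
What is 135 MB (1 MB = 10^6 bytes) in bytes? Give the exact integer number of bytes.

135,000,000 bytes

135 × 1,000,000 = 135,000,000 bytes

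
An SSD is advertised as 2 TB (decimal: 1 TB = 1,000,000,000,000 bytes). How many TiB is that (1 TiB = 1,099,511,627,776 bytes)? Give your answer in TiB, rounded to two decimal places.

2 TB = 2 × 10^12 bytes = 2,000,000,000,000 bytes
1 TiB = 2^40 bytes = 1,099,511,627,776 bytes
2,000,000,000,000 / 1,099,511,627,776 = 1.82 TiB

1.82 TiB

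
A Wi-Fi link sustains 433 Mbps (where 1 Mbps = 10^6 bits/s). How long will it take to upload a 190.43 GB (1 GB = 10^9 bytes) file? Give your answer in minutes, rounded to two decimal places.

190.43 GB = 190,430,000,000 bytes = 1,523,440,000,000 bits
433 Mbps = 433,000,000 bits/s
time = 1,523,440,000,000 / 433,000,000 = 3,518.337 s
3,518.337 s / 60 = 58.64 minutes

58.64 minutes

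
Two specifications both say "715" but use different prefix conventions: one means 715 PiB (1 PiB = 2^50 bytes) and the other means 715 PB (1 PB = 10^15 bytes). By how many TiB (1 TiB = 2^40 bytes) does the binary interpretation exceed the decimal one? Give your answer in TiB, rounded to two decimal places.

715 PiB = 715 × 1,125,899,906,842,624 = 805,018,433,392,476,160 bytes
715 PB = 715 × 1,000,000,000,000,000 = 715,000,000,000,000,000 bytes
difference = 90,018,433,392,476,160 bytes
90,018,433,392,476,160 / 1,099,511,627,776 = 81,871.29 TiB

81,871.29 TiB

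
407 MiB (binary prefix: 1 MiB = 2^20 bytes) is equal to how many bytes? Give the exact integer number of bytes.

426,770,432 bytes

407 × 1,048,576 = 426,770,432 bytes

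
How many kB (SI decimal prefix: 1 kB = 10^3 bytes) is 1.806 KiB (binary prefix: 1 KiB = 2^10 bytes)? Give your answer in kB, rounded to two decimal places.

1.806 KiB × 1,024 bytes/KiB = 1,849.344 bytes
1 kB = 10^3 bytes = 1,000 bytes
1,849.344 / 1,000 = 1.85 kB

1.85 kB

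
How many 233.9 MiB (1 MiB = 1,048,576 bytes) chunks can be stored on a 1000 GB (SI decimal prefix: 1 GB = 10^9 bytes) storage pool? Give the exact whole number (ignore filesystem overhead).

4,077

Capacity: 1000 GB = 1,000,000,000,000 bytes
Per item: 233.9 MiB = 245,261,926.4 bytes
⌊1,000,000,000,000 / 245,261,926.4⌋ = 4,077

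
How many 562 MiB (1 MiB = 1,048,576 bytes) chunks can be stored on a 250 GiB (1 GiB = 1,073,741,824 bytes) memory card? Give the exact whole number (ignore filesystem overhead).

455

Capacity: 250 GiB = 268,435,456,000 bytes
Per item: 562 MiB = 589,299,712 bytes
⌊268,435,456,000 / 589,299,712⌋ = 455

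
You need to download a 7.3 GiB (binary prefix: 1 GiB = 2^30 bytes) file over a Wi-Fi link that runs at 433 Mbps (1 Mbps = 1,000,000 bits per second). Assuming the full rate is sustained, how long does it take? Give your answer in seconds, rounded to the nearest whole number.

7.3 GiB = 7,838,315,315.2 bytes = 62,706,522,521.6 bits
433 Mbps = 433,000,000 bits/s
time = 62,706,522,521.6 / 433,000,000 = 145 s

145 seconds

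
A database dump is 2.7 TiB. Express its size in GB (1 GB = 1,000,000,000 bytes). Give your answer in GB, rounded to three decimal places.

2,968.681 GB

2.7 TiB = 2.7 × 2^40 bytes = 2,968,681,394,995.2 bytes
1 GB = 10^9 bytes = 1,000,000,000 bytes
2,968,681,394,995.2 / 1,000,000,000 = 2,968.681 GB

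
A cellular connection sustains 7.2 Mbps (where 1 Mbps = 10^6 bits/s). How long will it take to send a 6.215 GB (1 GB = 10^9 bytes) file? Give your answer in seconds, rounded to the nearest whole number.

6,906 seconds

6.215 GB = 6,215,000,000 bytes = 49,720,000,000 bits
7.2 Mbps = 7,200,000 bits/s
time = 49,720,000,000 / 7,200,000 = 6,906 s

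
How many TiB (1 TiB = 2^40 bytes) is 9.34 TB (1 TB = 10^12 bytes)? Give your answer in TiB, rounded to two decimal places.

9.34 TB = 9.34 × 10^12 bytes = 9,340,000,000,000 bytes
1 TiB = 1,099,511,627,776 bytes
9,340,000,000,000 / 1,099,511,627,776 = 8.49 TiB

8.49 TiB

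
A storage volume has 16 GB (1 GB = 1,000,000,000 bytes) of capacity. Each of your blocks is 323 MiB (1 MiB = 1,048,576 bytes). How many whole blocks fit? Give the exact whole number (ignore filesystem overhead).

Capacity: 16 GB = 16,000,000,000 bytes
Per item: 323 MiB = 338,690,048 bytes
⌊16,000,000,000 / 338,690,048⌋ = 47

47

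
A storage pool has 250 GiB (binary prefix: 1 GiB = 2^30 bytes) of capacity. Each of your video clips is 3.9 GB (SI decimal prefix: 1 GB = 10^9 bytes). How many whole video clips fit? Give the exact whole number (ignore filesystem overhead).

68

Capacity: 250 GiB = 268,435,456,000 bytes
Per item: 3.9 GB = 3,900,000,000 bytes
⌊268,435,456,000 / 3,900,000,000⌋ = 68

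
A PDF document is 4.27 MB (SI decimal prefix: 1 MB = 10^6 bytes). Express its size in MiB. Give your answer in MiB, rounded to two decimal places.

4.07 MiB

4.27 MB × 1,000,000 bytes/MB = 4,270,000 bytes
1 MiB = 1,048,576 bytes
4,270,000 / 1,048,576 = 4.07 MiB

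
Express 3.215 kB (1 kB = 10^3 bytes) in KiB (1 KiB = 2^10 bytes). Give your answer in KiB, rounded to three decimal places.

3.140 KiB

3.215 kB × 1,000 bytes/kB = 3,215 bytes
1 KiB = 2^10 bytes = 1,024 bytes
3,215 / 1,024 = 3.140 KiB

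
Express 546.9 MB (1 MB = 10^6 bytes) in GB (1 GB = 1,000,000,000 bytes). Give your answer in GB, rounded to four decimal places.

0.5469 GB

546.9 MB = 546.9 × 10^6 bytes = 546,900,000 bytes
1 GB = 1,000,000,000 bytes
546,900,000 / 1,000,000,000 = 0.5469 GB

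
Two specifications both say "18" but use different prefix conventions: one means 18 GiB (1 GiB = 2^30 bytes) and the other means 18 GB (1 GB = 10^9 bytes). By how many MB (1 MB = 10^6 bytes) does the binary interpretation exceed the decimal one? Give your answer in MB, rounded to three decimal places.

1,327.353 MB

18 GiB = 18 × 1,073,741,824 = 19,327,352,832 bytes
18 GB = 18 × 1,000,000,000 = 18,000,000,000 bytes
difference = 1,327,352,832 bytes
1,327,352,832 / 1,000,000 = 1,327.353 MB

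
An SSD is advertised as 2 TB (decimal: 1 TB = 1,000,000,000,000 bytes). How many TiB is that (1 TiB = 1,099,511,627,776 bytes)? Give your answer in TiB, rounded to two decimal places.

2 TB = 2 × 10^12 bytes = 2,000,000,000,000 bytes
1 TiB = 2^40 bytes = 1,099,511,627,776 bytes
2,000,000,000,000 / 1,099,511,627,776 = 1.82 TiB

1.82 TiB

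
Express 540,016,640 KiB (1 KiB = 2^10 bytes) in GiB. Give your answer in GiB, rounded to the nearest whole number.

540,016,640 KiB = 540,016,640 × 2^10 bytes = 552,977,039,360 bytes
1 GiB = 2^30 bytes = 1,073,741,824 bytes
552,977,039,360 / 1,073,741,824 = 515 GiB

515 GiB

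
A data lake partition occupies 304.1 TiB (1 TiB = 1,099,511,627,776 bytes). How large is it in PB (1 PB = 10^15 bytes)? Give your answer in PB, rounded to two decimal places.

304.1 TiB = 304.1 × 2^40 bytes = 334,361,486,006,681.6 bytes
1 PB = 1,000,000,000,000,000 bytes
334,361,486,006,681.6 / 1,000,000,000,000,000 = 0.33 PB

0.33 PB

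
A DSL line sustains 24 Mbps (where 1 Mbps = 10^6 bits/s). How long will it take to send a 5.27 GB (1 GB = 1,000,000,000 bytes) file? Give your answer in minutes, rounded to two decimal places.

5.27 GB = 5,270,000,000 bytes = 42,160,000,000 bits
24 Mbps = 24,000,000 bits/s
time = 42,160,000,000 / 24,000,000 = 1,756.667 s
1,756.667 s / 60 = 29.28 minutes

29.28 minutes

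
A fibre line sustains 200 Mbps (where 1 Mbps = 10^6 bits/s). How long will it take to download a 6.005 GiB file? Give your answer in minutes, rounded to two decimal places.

6.005 GiB = 6,447,819,653.12 bytes = 51,582,557,224.96 bits
200 Mbps = 200,000,000 bits/s
time = 51,582,557,224.96 / 200,000,000 = 257.913 s
257.913 s / 60 = 4.30 minutes

4.30 minutes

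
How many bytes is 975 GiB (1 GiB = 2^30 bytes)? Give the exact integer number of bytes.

975 × 1,073,741,824 = 1,046,898,278,400 bytes

1,046,898,278,400 bytes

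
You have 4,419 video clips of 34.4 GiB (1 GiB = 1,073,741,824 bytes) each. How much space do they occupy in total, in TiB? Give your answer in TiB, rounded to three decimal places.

Total = 4,419 × 34.4 GiB = 152013.6 GiB
= 152013.6 × 1,073,741,824 bytes = 163,223,360,136,806.4 bytes
1 TiB = 1,099,511,627,776 bytes
163,223,360,136,806.4 / 1,099,511,627,776 = 148.451 TiB

148.451 TiB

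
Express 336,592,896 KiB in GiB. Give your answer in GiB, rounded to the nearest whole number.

321 GiB

336,592,896 KiB × 1,024 bytes/KiB = 344,671,125,504 bytes
1 GiB = 2^30 bytes = 1,073,741,824 bytes
344,671,125,504 / 1,073,741,824 = 321 GiB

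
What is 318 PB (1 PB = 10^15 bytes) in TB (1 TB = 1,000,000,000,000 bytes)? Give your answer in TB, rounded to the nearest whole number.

318 PB × 1,000,000,000,000,000 bytes/PB = 318,000,000,000,000,000 bytes
1 TB = 1,000,000,000,000 bytes
318,000,000,000,000,000 / 1,000,000,000,000 = 318,000 TB

318,000 TB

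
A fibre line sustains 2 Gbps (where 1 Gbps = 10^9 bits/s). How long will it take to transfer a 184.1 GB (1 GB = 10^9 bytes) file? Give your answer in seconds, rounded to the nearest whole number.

736 seconds

184.1 GB = 184,100,000,000 bytes = 1,472,800,000,000 bits
2 Gbps = 2,000,000,000 bits/s
time = 1,472,800,000,000 / 2,000,000,000 = 736 s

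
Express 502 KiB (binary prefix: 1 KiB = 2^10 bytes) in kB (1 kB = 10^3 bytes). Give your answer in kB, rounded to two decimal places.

502 KiB × 1,024 bytes/KiB = 514,048 bytes
1 kB = 10^3 bytes = 1,000 bytes
514,048 / 1,000 = 514.05 kB

514.05 kB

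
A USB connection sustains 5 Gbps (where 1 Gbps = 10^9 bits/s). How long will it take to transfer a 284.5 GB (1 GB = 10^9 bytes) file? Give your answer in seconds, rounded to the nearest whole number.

284.5 GB = 284,500,000,000 bytes = 2,276,000,000,000 bits
5 Gbps = 5,000,000,000 bits/s
time = 2,276,000,000,000 / 5,000,000,000 = 455 s

455 seconds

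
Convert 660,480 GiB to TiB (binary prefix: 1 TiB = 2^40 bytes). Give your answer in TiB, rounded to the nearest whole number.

645 TiB

660,480 GiB × 1,073,741,824 bytes/GiB = 709,184,999,915,520 bytes
1 TiB = 1,099,511,627,776 bytes
709,184,999,915,520 / 1,099,511,627,776 = 645 TiB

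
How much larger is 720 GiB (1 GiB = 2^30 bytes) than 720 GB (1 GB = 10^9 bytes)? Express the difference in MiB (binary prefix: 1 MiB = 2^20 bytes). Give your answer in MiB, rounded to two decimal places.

720 GiB = 720 × 1,073,741,824 = 773,094,113,280 bytes
720 GB = 720 × 1,000,000,000 = 720,000,000,000 bytes
difference = 53,094,113,280 bytes
53,094,113,280 / 1,048,576 = 50,634.49 MiB

50,634.49 MiB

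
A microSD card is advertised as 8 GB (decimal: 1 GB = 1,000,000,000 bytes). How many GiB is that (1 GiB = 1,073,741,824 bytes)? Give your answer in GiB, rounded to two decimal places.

7.45 GiB

8 GB = 8 × 10^9 bytes = 8,000,000,000 bytes
1 GiB = 1,073,741,824 bytes
8,000,000,000 / 1,073,741,824 = 7.45 GiB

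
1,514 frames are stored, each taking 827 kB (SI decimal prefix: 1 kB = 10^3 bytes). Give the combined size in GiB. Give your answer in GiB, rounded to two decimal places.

Total = 1,514 × 827 kB = 1,252,078 kB
= 1,252,078 × 1,000 bytes = 1,252,078,000 bytes
1 GiB = 1,073,741,824 bytes
1,252,078,000 / 1,073,741,824 = 1.17 GiB

1.17 GiB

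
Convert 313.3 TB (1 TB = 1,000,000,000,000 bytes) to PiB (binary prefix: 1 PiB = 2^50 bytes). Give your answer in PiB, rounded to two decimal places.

0.28 PiB

313.3 TB = 313.3 × 10^12 bytes = 313,300,000,000,000 bytes
1 PiB = 1,125,899,906,842,624 bytes
313,300,000,000,000 / 1,125,899,906,842,624 = 0.28 PiB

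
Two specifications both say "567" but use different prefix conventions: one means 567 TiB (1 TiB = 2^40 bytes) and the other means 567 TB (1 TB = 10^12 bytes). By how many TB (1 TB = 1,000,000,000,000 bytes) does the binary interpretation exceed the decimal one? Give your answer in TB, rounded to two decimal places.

56.42 TB

567 TiB = 567 × 1,099,511,627,776 = 623,423,092,948,992 bytes
567 TB = 567 × 1,000,000,000,000 = 567,000,000,000,000 bytes
difference = 56,423,092,948,992 bytes
56,423,092,948,992 / 1,000,000,000,000 = 56.42 TB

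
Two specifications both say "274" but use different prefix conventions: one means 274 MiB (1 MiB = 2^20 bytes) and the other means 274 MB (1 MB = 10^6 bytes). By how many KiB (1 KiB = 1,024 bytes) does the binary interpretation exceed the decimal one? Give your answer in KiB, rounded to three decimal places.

274 MiB = 274 × 1,048,576 = 287,309,824 bytes
274 MB = 274 × 1,000,000 = 274,000,000 bytes
difference = 13,309,824 bytes
13,309,824 / 1,024 = 12,997.875 KiB

12,997.875 KiB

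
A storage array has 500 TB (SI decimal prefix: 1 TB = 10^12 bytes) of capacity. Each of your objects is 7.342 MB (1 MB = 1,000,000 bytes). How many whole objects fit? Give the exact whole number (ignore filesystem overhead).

Capacity: 500 TB = 500,000,000,000,000 bytes
Per item: 7.342 MB = 7,342,000 bytes
⌊500,000,000,000,000 / 7,342,000⌋ = 68,101,334

68,101,334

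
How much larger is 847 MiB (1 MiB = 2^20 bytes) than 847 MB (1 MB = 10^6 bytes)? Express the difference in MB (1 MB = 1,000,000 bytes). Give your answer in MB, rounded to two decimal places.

847 MiB = 847 × 1,048,576 = 888,143,872 bytes
847 MB = 847 × 1,000,000 = 847,000,000 bytes
difference = 41,143,872 bytes
41,143,872 / 1,000,000 = 41.14 MB

41.14 MB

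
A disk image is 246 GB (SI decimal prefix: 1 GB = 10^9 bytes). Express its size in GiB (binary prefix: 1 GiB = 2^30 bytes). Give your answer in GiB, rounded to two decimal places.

246 GB × 1,000,000,000 bytes/GB = 246,000,000,000 bytes
1 GiB = 1,073,741,824 bytes
246,000,000,000 / 1,073,741,824 = 229.11 GiB

229.11 GiB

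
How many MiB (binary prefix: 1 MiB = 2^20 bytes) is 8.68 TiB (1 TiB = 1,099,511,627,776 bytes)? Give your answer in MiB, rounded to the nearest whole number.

8.68 TiB × 1,099,511,627,776 bytes/TiB = 9,543,760,929,095.68 bytes
1 MiB = 2^20 bytes = 1,048,576 bytes
9,543,760,929,095.68 / 1,048,576 = 9,101,640 MiB

9,101,640 MiB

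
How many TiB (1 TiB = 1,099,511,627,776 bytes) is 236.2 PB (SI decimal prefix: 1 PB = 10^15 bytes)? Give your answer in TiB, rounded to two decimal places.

236.2 PB = 236.2 × 10^15 bytes = 236,200,000,000,000,000 bytes
1 TiB = 1,099,511,627,776 bytes
236,200,000,000,000,000 / 1,099,511,627,776 = 214,822.65 TiB

214,822.65 TiB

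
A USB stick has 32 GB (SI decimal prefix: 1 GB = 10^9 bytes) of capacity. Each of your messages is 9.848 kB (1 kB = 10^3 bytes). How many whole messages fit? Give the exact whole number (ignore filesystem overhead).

Capacity: 32 GB = 32,000,000,000 bytes
Per item: 9.848 kB = 9,848 bytes
⌊32,000,000,000 / 9,848⌋ = 3,249,390

3,249,390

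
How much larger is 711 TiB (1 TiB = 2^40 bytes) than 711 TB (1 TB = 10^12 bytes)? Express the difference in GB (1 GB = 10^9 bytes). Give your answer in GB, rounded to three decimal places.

711 TiB = 711 × 1,099,511,627,776 = 781,752,767,348,736 bytes
711 TB = 711 × 1,000,000,000,000 = 711,000,000,000,000 bytes
difference = 70,752,767,348,736 bytes
70,752,767,348,736 / 1,000,000,000 = 70,752.767 GB

70,752.767 GB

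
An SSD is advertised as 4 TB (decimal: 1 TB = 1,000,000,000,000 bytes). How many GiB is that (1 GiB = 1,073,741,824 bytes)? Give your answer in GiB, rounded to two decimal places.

3,725.29 GiB

4 TB × 1,000,000,000,000 bytes/TB = 4,000,000,000,000 bytes
1 GiB = 2^30 bytes = 1,073,741,824 bytes
4,000,000,000,000 / 1,073,741,824 = 3,725.29 GiB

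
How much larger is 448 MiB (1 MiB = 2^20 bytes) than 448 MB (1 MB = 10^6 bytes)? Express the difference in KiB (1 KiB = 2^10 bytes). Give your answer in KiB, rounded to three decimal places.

21,252.000 KiB

448 MiB = 448 × 1,048,576 = 469,762,048 bytes
448 MB = 448 × 1,000,000 = 448,000,000 bytes
difference = 21,762,048 bytes
21,762,048 / 1,024 = 21,252.000 KiB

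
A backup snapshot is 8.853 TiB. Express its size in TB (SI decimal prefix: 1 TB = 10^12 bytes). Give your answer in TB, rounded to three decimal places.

8.853 TiB × 1,099,511,627,776 bytes/TiB = 9,733,976,440,700.928 bytes
1 TB = 1,000,000,000,000 bytes
9,733,976,440,700.928 / 1,000,000,000,000 = 9.734 TB

9.734 TB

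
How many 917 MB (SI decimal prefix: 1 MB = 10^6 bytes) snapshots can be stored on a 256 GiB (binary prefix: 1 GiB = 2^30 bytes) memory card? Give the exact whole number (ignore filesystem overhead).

Capacity: 256 GiB = 274,877,906,944 bytes
Per item: 917 MB = 917,000,000 bytes
⌊274,877,906,944 / 917,000,000⌋ = 299

299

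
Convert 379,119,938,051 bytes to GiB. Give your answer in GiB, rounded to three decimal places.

379,119,938,051 bytes given.
1 GiB = 2^30 bytes = 1,073,741,824 bytes
379,119,938,051 / 1,073,741,824 = 353.083 GiB

353.083 GiB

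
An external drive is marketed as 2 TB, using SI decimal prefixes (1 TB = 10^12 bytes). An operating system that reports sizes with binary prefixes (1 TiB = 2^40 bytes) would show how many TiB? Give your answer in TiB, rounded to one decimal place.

1.8 TiB

2 TB × 1,000,000,000,000 bytes/TB = 2,000,000,000,000 bytes
1 TiB = 2^40 bytes = 1,099,511,627,776 bytes
2,000,000,000,000 / 1,099,511,627,776 = 1.8 TiB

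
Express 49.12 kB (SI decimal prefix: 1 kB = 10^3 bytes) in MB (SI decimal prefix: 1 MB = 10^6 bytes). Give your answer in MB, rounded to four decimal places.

0.0491 MB

49.12 kB × 1,000 bytes/kB = 49,120 bytes
1 MB = 1,000,000 bytes
49,120 / 1,000,000 = 0.0491 MB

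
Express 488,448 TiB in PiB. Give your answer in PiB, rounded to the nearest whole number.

477 PiB

488,448 TiB = 488,448 × 2^40 bytes = 537,054,255,563,931,648 bytes
1 PiB = 2^50 bytes = 1,125,899,906,842,624 bytes
537,054,255,563,931,648 / 1,125,899,906,842,624 = 477 PiB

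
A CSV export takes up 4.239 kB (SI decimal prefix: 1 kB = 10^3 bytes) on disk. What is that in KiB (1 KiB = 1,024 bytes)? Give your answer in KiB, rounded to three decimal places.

4.140 KiB

4.239 kB = 4.239 × 10^3 bytes = 4,239 bytes
1 KiB = 1,024 bytes
4,239 / 1,024 = 4.140 KiB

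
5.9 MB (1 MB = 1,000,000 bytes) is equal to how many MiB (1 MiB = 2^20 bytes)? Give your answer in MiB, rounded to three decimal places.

5.627 MiB

5.9 MB = 5.9 × 10^6 bytes = 5,900,000 bytes
1 MiB = 2^20 bytes = 1,048,576 bytes
5,900,000 / 1,048,576 = 5.627 MiB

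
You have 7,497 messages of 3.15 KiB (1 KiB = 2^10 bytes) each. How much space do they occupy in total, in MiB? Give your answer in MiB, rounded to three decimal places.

23.062 MiB

Total = 7,497 × 3.15 KiB = 23615.55 KiB
= 23615.55 × 1,024 bytes = 24,182,323.2 bytes
1 MiB = 1,048,576 bytes
24,182,323.2 / 1,048,576 = 23.062 MiB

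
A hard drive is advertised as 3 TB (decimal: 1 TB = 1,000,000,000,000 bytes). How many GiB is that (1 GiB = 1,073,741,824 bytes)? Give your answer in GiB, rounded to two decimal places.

3 TB × 1,000,000,000,000 bytes/TB = 3,000,000,000,000 bytes
1 GiB = 1,073,741,824 bytes
3,000,000,000,000 / 1,073,741,824 = 2,793.97 GiB

2,793.97 GiB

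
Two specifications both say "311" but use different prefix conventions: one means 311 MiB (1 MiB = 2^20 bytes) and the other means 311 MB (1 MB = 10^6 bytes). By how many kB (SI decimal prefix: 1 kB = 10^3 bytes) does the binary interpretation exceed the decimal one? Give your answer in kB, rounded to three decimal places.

311 MiB = 311 × 1,048,576 = 326,107,136 bytes
311 MB = 311 × 1,000,000 = 311,000,000 bytes
difference = 15,107,136 bytes
15,107,136 / 1,000 = 15,107.136 kB

15,107.136 kB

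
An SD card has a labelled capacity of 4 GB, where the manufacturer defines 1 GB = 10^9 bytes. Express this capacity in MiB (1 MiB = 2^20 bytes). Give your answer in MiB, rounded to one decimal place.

3,814.7 MiB

4 GB × 1,000,000,000 bytes/GB = 4,000,000,000 bytes
1 MiB = 2^20 bytes = 1,048,576 bytes
4,000,000,000 / 1,048,576 = 3,814.7 MiB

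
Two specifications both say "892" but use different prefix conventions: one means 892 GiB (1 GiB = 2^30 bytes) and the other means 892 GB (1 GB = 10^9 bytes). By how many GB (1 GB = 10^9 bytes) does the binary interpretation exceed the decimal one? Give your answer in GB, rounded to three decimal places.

65.778 GB

892 GiB = 892 × 1,073,741,824 = 957,777,707,008 bytes
892 GB = 892 × 1,000,000,000 = 892,000,000,000 bytes
difference = 65,777,707,008 bytes
65,777,707,008 / 1,000,000,000 = 65.778 GB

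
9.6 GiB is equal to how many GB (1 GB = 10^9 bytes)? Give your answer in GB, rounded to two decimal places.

10.31 GB

9.6 GiB × 1,073,741,824 bytes/GiB = 10,307,921,510.4 bytes
1 GB = 1,000,000,000 bytes
10,307,921,510.4 / 1,000,000,000 = 10.31 GB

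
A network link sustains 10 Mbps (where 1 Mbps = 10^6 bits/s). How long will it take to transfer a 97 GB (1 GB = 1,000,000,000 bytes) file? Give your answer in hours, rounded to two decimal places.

97 GB = 97,000,000,000 bytes = 776,000,000,000 bits
10 Mbps = 10,000,000 bits/s
time = 776,000,000,000 / 10,000,000 = 77,600.0000 s
77,600.0000 s / 3600 = 21.56 hours

21.56 hours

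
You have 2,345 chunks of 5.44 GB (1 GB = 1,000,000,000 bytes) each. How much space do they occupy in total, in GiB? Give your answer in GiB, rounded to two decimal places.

11,880.70 GiB

Total = 2,345 × 5.44 GB = 12756.8 GB
= 12756.8 × 1,000,000,000 bytes = 12,756,800,000,000 bytes
1 GiB = 1,073,741,824 bytes
12,756,800,000,000 / 1,073,741,824 = 11,880.70 GiB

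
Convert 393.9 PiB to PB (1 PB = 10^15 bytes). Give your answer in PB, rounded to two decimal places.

443.49 PB

393.9 PiB × 1,125,899,906,842,624 bytes/PiB = 443,491,973,305,309,593.6 bytes
1 PB = 10^15 bytes = 1,000,000,000,000,000 bytes
443,491,973,305,309,593.6 / 1,000,000,000,000,000 = 443.49 PB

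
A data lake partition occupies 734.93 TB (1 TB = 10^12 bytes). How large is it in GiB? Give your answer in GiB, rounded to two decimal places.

734.93 TB = 734.93 × 10^12 bytes = 734,930,000,000,000 bytes
1 GiB = 2^30 bytes = 1,073,741,824 bytes
734,930,000,000,000 / 1,073,741,824 = 684,456.90 GiB

684,456.90 GiB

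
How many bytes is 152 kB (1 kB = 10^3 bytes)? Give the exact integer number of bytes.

152,000 bytes

152 × 1,000 = 152,000 bytes  (1 kB = 10^3 bytes)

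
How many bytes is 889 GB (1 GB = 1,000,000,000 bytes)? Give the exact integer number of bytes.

889,000,000,000 bytes

889 × 1,000,000,000 = 889,000,000,000 bytes  (1 GB = 10^9 bytes)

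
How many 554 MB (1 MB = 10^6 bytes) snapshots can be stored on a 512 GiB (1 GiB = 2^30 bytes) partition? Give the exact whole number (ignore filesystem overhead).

992

Capacity: 512 GiB = 549,755,813,888 bytes
Per item: 554 MB = 554,000,000 bytes
⌊549,755,813,888 / 554,000,000⌋ = 992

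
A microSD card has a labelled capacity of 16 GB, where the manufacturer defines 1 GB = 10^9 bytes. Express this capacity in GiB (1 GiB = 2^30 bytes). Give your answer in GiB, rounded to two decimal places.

16 GB = 16 × 10^9 bytes = 16,000,000,000 bytes
1 GiB = 2^30 bytes = 1,073,741,824 bytes
16,000,000,000 / 1,073,741,824 = 14.90 GiB

14.90 GiB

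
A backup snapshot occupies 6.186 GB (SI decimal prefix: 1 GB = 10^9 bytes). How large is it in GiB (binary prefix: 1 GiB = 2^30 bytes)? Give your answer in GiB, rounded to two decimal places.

5.76 GiB

6.186 GB × 1,000,000,000 bytes/GB = 6,186,000,000 bytes
1 GiB = 1,073,741,824 bytes
6,186,000,000 / 1,073,741,824 = 5.76 GiB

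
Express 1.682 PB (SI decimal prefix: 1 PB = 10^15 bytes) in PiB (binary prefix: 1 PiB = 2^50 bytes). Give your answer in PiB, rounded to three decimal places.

1.682 PB = 1.682 × 10^15 bytes = 1,682,000,000,000,000 bytes
1 PiB = 1,125,899,906,842,624 bytes
1,682,000,000,000,000 / 1,125,899,906,842,624 = 1.494 PiB

1.494 PiB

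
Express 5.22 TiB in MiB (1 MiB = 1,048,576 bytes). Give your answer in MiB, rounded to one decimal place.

5.22 TiB = 5.22 × 2^40 bytes = 5,739,450,696,990.72 bytes
1 MiB = 1,048,576 bytes
5,739,450,696,990.72 / 1,048,576 = 5,473,566.7 MiB

5,473,566.7 MiB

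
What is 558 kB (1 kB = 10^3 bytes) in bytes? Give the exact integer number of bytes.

558,000 bytes

558 × 1,000 = 558,000 bytes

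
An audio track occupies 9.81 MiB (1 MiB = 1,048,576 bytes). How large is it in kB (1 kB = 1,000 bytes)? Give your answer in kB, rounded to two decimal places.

10,286.53 kB

9.81 MiB = 9.81 × 2^20 bytes = 10,286,530.56 bytes
1 kB = 10^3 bytes = 1,000 bytes
10,286,530.56 / 1,000 = 10,286.53 kB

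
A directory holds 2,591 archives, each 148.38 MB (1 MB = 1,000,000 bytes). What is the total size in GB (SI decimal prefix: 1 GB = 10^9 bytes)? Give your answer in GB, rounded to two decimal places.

Total = 2,591 × 148.38 MB = 384452.58 MB
= 384452.58 × 1,000,000 bytes = 384,452,580,000 bytes
1 GB = 1,000,000,000 bytes
384,452,580,000 / 1,000,000,000 = 384.45 GB

384.45 GB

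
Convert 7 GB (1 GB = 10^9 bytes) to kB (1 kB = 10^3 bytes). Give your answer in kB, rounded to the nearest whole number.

7 GB × 1,000,000,000 bytes/GB = 7,000,000,000 bytes
1 kB = 10^3 bytes = 1,000 bytes
7,000,000,000 / 1,000 = 7,000,000 kB

7,000,000 kB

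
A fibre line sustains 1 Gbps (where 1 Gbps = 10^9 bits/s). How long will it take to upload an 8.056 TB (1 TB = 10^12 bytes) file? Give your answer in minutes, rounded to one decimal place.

1,074.1 minutes

8.056 TB = 8,056,000,000,000 bytes = 64,448,000,000,000 bits
1 Gbps = 1,000,000,000 bits/s
time = 64,448,000,000,000 / 1,000,000,000 = 64,448.00 s
64,448.00 s / 60 = 1,074.1 minutes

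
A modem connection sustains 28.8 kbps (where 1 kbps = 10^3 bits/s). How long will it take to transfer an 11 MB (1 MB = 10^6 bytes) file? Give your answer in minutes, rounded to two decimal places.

50.93 minutes

11 MB = 11,000,000 bytes = 88,000,000 bits
28.8 kbps = 28,800 bits/s
time = 88,000,000 / 28,800 = 3,055.556 s
3,055.556 s / 60 = 50.93 minutes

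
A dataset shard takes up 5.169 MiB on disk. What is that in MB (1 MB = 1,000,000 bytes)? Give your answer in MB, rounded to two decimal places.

5.169 MiB = 5.169 × 2^20 bytes = 5,420,089.344 bytes
1 MB = 10^6 bytes = 1,000,000 bytes
5,420,089.344 / 1,000,000 = 5.42 MB

5.42 MB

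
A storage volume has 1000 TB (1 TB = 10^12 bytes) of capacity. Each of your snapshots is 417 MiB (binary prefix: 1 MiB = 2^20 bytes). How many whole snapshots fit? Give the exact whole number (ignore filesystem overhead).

2,286,988

Capacity: 1000 TB = 1,000,000,000,000,000 bytes
Per item: 417 MiB = 437,256,192 bytes
⌊1,000,000,000,000,000 / 437,256,192⌋ = 2,286,988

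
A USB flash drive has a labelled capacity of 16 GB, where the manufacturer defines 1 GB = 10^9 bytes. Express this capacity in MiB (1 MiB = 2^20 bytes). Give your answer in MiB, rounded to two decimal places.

16 GB × 1,000,000,000 bytes/GB = 16,000,000,000 bytes
1 MiB = 2^20 bytes = 1,048,576 bytes
16,000,000,000 / 1,048,576 = 15,258.79 MiB

15,258.79 MiB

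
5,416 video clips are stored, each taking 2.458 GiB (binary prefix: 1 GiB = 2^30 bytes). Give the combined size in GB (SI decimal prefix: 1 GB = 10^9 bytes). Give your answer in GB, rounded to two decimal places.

Total = 5,416 × 2.458 GiB = 13312.528 GiB
= 13312.528 × 1,073,741,824 bytes = 14,294,218,096,771.072 bytes
1 GB = 1,000,000,000 bytes
14,294,218,096,771.072 / 1,000,000,000 = 14,294.22 GB

14,294.22 GB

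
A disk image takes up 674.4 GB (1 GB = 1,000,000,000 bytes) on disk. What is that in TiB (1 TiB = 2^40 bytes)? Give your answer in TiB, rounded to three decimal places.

0.613 TiB

674.4 GB = 674.4 × 10^9 bytes = 674,400,000,000 bytes
1 TiB = 2^40 bytes = 1,099,511,627,776 bytes
674,400,000,000 / 1,099,511,627,776 = 0.613 TiB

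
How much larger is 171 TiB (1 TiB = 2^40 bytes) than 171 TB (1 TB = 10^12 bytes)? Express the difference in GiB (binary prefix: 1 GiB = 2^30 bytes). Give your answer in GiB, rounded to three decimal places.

171 TiB = 171 × 1,099,511,627,776 = 188,016,488,349,696 bytes
171 TB = 171 × 1,000,000,000,000 = 171,000,000,000,000 bytes
difference = 17,016,488,349,696 bytes
17,016,488,349,696 / 1,073,741,824 = 15,847.840 GiB

15,847.840 GiB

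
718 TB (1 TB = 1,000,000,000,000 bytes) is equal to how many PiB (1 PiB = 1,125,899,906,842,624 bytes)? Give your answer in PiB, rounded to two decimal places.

0.64 PiB

718 TB × 1,000,000,000,000 bytes/TB = 718,000,000,000,000 bytes
1 PiB = 1,125,899,906,842,624 bytes
718,000,000,000,000 / 1,125,899,906,842,624 = 0.64 PiB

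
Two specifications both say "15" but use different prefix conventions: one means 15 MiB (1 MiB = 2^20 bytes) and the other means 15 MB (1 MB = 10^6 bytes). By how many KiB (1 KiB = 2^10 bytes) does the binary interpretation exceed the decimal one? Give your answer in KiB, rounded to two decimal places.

15 MiB = 15 × 1,048,576 = 15,728,640 bytes
15 MB = 15 × 1,000,000 = 15,000,000 bytes
difference = 728,640 bytes
728,640 / 1,024 = 711.56 KiB

711.56 KiB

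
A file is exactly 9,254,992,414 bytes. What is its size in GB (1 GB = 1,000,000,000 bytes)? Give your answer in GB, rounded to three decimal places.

9.255 GB

9,254,992,414 bytes given.
1 GB = 1,000,000,000 bytes
9,254,992,414 / 1,000,000,000 = 9.255 GB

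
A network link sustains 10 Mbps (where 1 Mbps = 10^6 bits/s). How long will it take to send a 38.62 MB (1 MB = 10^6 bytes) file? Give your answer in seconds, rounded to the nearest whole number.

31 seconds

38.62 MB = 38,620,000 bytes = 308,960,000 bits
10 Mbps = 10,000,000 bits/s
time = 308,960,000 / 10,000,000 = 31 s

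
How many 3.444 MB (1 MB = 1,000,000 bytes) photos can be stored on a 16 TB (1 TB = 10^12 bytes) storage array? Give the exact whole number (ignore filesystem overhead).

4,645,760

Capacity: 16 TB = 16,000,000,000,000 bytes
Per item: 3.444 MB = 3,444,000 bytes
⌊16,000,000,000,000 / 3,444,000⌋ = 4,645,760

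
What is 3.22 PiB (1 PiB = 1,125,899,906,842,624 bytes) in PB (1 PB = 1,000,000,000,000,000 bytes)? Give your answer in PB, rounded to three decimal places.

3.22 PiB = 3.22 × 2^50 bytes = 3,625,397,700,033,249.28 bytes
1 PB = 10^15 bytes = 1,000,000,000,000,000 bytes
3,625,397,700,033,249.28 / 1,000,000,000,000,000 = 3.625 PB

3.625 PB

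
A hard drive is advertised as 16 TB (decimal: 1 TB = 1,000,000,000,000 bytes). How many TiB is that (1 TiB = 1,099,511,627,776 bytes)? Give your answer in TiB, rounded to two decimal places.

14.55 TiB

16 TB = 16 × 10^12 bytes = 16,000,000,000,000 bytes
1 TiB = 2^40 bytes = 1,099,511,627,776 bytes
16,000,000,000,000 / 1,099,511,627,776 = 14.55 TiB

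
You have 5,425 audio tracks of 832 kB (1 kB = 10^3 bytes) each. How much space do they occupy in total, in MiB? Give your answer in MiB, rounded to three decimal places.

Total = 5,425 × 832 kB = 4,513,600 kB
= 4,513,600 × 1,000 bytes = 4,513,600,000 bytes
1 MiB = 1,048,576 bytes
4,513,600,000 / 1,048,576 = 4,304.504 MiB

4,304.504 MiB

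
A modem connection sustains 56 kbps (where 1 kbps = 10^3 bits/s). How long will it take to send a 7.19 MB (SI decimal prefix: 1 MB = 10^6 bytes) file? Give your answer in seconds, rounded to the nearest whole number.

1,027 seconds

7.19 MB = 7,190,000 bytes = 57,520,000 bits
56 kbps = 56,000 bits/s
time = 57,520,000 / 56,000 = 1,027 s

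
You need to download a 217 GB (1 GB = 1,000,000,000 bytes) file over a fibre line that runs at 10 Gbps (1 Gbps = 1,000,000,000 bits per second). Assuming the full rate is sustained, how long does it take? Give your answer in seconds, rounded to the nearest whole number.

174 seconds

217 GB = 217,000,000,000 bytes = 1,736,000,000,000 bits
10 Gbps = 10,000,000,000 bits/s
time = 1,736,000,000,000 / 10,000,000,000 = 174 s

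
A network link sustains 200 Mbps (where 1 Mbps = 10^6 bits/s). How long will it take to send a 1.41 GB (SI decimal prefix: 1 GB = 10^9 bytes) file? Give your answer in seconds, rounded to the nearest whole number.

1.41 GB = 1,410,000,000 bytes = 11,280,000,000 bits
200 Mbps = 200,000,000 bits/s
time = 11,280,000,000 / 200,000,000 = 56 s

56 seconds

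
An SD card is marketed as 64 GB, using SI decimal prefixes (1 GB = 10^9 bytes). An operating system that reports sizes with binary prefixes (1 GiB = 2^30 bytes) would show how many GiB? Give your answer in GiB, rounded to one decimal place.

59.6 GiB

64 GB × 1,000,000,000 bytes/GB = 64,000,000,000 bytes
1 GiB = 1,073,741,824 bytes
64,000,000,000 / 1,073,741,824 = 59.6 GiB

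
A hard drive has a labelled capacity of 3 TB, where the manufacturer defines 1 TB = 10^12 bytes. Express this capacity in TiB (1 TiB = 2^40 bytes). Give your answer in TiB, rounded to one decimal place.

3 TB = 3 × 10^12 bytes = 3,000,000,000,000 bytes
1 TiB = 1,099,511,627,776 bytes
3,000,000,000,000 / 1,099,511,627,776 = 2.7 TiB

2.7 TiB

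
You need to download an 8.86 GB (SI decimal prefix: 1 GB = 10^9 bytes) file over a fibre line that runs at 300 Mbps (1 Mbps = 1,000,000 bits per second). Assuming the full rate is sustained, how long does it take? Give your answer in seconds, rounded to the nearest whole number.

8.86 GB = 8,860,000,000 bytes = 70,880,000,000 bits
300 Mbps = 300,000,000 bits/s
time = 70,880,000,000 / 300,000,000 = 236 s

236 seconds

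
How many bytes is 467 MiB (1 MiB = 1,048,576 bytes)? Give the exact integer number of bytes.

467 × 1,048,576 = 489,684,992 bytes  (1 MiB = 2^20 bytes)

489,684,992 bytes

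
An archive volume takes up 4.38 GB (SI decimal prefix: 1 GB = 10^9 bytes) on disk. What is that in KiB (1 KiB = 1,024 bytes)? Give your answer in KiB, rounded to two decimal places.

4,277,343.75 KiB

4.38 GB × 1,000,000,000 bytes/GB = 4,380,000,000 bytes
1 KiB = 1,024 bytes
4,380,000,000 / 1,024 = 4,277,343.75 KiB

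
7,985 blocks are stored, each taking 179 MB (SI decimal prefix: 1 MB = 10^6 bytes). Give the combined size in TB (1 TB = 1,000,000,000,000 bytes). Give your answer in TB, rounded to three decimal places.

1.429 TB

Total = 7,985 × 179 MB = 1,429,315 MB
= 1,429,315 × 1,000,000 bytes = 1,429,315,000,000 bytes
1 TB = 1,000,000,000,000 bytes
1,429,315,000,000 / 1,000,000,000,000 = 1.429 TB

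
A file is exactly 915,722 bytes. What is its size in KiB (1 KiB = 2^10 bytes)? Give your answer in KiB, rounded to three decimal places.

915,722 bytes given.
1 KiB = 1,024 bytes
915,722 / 1,024 = 894.260 KiB

894.260 KiB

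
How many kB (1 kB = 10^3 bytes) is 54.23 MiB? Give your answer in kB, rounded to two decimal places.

56,864.28 kB

54.23 MiB = 54.23 × 2^20 bytes = 56,864,276.48 bytes
1 kB = 1,000 bytes
56,864,276.48 / 1,000 = 56,864.28 kB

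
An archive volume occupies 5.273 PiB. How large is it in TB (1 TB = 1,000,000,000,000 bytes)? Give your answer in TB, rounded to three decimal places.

5.273 PiB = 5.273 × 2^50 bytes = 5,936,870,208,781,156.352 bytes
1 TB = 1,000,000,000,000 bytes
5,936,870,208,781,156.352 / 1,000,000,000,000 = 5,936.870 TB

5,936.870 TB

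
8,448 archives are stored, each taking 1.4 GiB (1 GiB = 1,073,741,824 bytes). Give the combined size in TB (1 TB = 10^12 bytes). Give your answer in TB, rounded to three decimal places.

Total = 8,448 × 1.4 GiB = 11827.2 GiB
= 11827.2 × 1,073,741,824 bytes = 12,699,359,300,812.8 bytes
1 TB = 1,000,000,000,000 bytes
12,699,359,300,812.8 / 1,000,000,000,000 = 12.699 TB

12.699 TB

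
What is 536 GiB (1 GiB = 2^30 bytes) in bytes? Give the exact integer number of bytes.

575,525,617,664 bytes

536 × 1,073,741,824 = 575,525,617,664 bytes  (1 GiB = 2^30 bytes)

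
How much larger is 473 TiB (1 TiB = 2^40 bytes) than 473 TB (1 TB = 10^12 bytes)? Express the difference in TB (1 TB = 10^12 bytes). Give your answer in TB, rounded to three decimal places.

47.069 TB

473 TiB = 473 × 1,099,511,627,776 = 520,068,999,938,048 bytes
473 TB = 473 × 1,000,000,000,000 = 473,000,000,000,000 bytes
difference = 47,068,999,938,048 bytes
47,068,999,938,048 / 1,000,000,000,000 = 47.069 TB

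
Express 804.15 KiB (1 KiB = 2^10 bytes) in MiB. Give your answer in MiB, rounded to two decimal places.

804.15 KiB = 804.15 × 2^10 bytes = 823,449.6 bytes
1 MiB = 2^20 bytes = 1,048,576 bytes
823,449.6 / 1,048,576 = 0.79 MiB

0.79 MiB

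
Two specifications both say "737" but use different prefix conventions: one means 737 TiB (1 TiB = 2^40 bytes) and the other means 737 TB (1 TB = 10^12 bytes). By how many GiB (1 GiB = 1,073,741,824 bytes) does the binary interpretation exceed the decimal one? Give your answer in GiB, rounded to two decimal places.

737 TiB = 737 × 1,099,511,627,776 = 810,340,069,670,912 bytes
737 TB = 737 × 1,000,000,000,000 = 737,000,000,000,000 bytes
difference = 73,340,069,670,912 bytes
73,340,069,670,912 / 1,073,741,824 = 68,303.26 GiB

68,303.26 GiB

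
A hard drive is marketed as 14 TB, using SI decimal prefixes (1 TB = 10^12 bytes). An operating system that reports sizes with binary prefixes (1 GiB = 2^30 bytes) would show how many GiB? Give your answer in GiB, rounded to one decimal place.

14 TB × 1,000,000,000,000 bytes/TB = 14,000,000,000,000 bytes
1 GiB = 2^30 bytes = 1,073,741,824 bytes
14,000,000,000,000 / 1,073,741,824 = 13,038.5 GiB

13,038.5 GiB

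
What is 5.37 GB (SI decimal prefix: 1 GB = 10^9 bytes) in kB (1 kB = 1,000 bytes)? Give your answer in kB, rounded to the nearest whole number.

5,370,000 kB

5.37 GB = 5.37 × 10^9 bytes = 5,370,000,000 bytes
1 kB = 10^3 bytes = 1,000 bytes
5,370,000,000 / 1,000 = 5,370,000 kB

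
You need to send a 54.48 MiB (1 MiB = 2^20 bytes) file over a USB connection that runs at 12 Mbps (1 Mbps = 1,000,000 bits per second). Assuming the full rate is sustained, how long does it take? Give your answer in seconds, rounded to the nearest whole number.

54.48 MiB = 57,126,420.48 bytes = 457,011,363.84 bits
12 Mbps = 12,000,000 bits/s
time = 457,011,363.84 / 12,000,000 = 38 s

38 seconds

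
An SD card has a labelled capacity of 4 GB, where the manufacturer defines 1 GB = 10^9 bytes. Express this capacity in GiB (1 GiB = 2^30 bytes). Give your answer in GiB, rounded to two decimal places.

3.73 GiB

4 GB = 4 × 10^9 bytes = 4,000,000,000 bytes
1 GiB = 1,073,741,824 bytes
4,000,000,000 / 1,073,741,824 = 3.73 GiB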